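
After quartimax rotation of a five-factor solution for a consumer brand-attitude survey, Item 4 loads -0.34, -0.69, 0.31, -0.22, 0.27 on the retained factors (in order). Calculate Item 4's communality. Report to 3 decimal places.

h² = (-0.34)² + (-0.69)² + 0.31² + (-0.22)² + 0.27² = 0.1156 + 0.4761 + 0.0961 + 0.0484 + 0.0729 = 0.8091

0.809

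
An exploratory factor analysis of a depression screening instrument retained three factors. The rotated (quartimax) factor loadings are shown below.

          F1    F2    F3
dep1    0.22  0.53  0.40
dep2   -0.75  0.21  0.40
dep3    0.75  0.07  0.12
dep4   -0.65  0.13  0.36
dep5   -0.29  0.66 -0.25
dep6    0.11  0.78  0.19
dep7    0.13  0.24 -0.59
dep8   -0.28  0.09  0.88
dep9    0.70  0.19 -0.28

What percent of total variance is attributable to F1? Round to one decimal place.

SS loadings for F1 = 0.22² + (-0.75)² + 0.75² + (-0.65)² + (-0.29)² + 0.11² + 0.13² + (-0.28)² + 0.70² = 2.2774
With 9 standardized items, total variance = 9. Proportion = 2.2774/9 = 0.2530 → 25.30%.

25.3%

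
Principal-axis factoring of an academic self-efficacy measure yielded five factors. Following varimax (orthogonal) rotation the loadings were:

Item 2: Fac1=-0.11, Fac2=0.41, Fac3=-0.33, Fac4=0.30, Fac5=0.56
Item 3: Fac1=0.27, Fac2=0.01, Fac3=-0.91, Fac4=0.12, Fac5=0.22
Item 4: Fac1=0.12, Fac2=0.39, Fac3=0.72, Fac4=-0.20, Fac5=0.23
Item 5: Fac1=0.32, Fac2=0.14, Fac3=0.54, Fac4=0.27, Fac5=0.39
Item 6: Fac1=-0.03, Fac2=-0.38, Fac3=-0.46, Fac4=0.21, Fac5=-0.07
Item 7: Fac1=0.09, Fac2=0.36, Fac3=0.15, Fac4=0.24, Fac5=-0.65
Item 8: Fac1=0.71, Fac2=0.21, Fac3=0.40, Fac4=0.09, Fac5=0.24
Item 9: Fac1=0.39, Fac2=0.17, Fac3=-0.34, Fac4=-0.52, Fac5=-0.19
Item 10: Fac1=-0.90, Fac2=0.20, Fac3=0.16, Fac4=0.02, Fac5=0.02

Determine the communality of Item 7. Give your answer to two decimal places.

h² = 0.09² + 0.36² + 0.15² + 0.24² + (-0.65)² = 0.0081 + 0.1296 + 0.0225 + 0.0576 + 0.4225 = 0.6403

0.64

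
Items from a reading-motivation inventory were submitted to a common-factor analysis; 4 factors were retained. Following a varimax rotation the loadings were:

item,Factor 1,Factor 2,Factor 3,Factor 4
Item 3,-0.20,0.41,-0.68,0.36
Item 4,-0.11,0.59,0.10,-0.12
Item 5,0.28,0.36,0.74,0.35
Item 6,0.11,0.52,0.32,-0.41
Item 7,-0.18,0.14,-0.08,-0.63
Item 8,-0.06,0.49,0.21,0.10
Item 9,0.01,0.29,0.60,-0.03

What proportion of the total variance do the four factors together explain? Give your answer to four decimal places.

0.5449

SS loadings by factor: 0.1787, 1.2600, 1.5329, 0.8424; total = 3.8140.
Total variance with 7 standardized items is 7, so the solution explains 3.8140/7 = 0.5449.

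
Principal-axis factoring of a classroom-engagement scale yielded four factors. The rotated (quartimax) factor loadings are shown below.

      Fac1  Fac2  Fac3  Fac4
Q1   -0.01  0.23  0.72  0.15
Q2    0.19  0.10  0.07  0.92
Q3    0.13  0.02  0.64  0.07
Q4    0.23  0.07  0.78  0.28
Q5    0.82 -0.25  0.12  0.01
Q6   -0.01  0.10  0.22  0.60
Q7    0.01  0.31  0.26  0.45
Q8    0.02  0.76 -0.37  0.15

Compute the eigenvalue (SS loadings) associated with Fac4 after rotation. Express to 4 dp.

1.5373

SS loadings for Fac4 = 0.15² + 0.92² + 0.07² + 0.28² + 0.01² + 0.60² + 0.45² + 0.15² = 0.0225 + 0.8464 + 0.0049 + 0.0784 + 0.0001 + 0.3600 + 0.2025 + 0.0225 = 1.5373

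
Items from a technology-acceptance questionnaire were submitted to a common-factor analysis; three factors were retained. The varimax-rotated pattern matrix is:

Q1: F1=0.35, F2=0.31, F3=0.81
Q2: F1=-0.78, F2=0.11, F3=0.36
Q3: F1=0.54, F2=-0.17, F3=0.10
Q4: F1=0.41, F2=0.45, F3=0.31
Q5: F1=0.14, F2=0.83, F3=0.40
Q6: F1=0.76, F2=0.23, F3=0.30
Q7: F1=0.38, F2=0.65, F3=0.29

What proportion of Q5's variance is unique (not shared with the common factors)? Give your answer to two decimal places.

h² = 0.14² + 0.83² + 0.40² = 0.0196 + 0.6889 + 0.1600 = 0.8685
Uniqueness u² = 1 − h² = 1 − 0.8685 = 0.1315

0.13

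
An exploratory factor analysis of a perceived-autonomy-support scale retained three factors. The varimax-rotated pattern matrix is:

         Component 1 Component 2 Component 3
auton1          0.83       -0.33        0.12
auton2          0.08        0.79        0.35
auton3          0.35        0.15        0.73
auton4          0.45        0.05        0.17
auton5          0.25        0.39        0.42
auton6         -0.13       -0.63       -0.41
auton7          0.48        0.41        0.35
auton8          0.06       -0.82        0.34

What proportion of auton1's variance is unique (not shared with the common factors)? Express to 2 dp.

0.19

h² = 0.83² + (-0.33)² + 0.12² = 0.6889 + 0.1089 + 0.0144 = 0.8122
Uniqueness u² = 1 − h² = 1 − 0.8122 = 0.1878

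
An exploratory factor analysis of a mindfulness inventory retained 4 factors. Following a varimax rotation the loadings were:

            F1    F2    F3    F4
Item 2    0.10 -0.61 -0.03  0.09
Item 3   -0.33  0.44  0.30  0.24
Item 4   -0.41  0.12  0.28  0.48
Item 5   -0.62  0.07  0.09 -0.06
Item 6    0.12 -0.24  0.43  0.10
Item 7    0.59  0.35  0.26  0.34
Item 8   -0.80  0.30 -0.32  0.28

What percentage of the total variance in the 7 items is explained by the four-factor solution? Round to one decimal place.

50.9%

SS loadings by factor: 1.6739, 0.8551, 0.5323, 0.5037; total = 3.5650.
Total variance with 7 standardized items is 7, so the solution explains 3.5650/7 = 0.5093 = 50.93%.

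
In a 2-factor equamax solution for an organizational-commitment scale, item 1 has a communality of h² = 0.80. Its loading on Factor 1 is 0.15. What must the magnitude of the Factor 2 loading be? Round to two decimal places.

0.88

Under orthogonal rotation h² = Σλ², so λ_Factor 2² = h² − (0.0225) = 0.80 − 0.0225 = 0.7775.
|λ| = √0.7775 = 0.8818.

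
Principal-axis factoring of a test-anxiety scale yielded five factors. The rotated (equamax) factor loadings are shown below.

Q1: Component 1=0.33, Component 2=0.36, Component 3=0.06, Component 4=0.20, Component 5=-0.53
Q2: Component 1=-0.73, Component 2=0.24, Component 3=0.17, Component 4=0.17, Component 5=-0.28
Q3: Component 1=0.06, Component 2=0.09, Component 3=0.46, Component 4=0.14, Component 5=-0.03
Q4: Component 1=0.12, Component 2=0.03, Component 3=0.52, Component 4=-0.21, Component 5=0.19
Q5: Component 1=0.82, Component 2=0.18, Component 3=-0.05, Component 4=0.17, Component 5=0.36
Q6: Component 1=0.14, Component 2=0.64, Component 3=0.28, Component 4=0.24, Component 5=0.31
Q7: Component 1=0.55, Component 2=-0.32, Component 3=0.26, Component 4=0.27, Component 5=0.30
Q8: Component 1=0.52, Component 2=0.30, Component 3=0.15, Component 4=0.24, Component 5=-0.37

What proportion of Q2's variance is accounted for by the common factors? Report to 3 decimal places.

h² = (-0.73)² + 0.24² + 0.17² + 0.17² + (-0.28)² = 0.5329 + 0.0576 + 0.0289 + 0.0289 + 0.0784 = 0.7267

0.727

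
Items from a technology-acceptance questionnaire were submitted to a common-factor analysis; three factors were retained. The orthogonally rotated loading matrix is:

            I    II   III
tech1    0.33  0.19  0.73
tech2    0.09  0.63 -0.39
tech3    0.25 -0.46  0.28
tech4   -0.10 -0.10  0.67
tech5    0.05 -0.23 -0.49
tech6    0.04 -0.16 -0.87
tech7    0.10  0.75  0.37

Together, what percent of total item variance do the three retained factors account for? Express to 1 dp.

54.9%

Communalities: 0.6779, 0.5571, 0.3525, 0.4689, 0.2955, 0.7841, 0.7094; Σh² = 3.8454.
Total variance with 7 standardized items is 7, so the solution explains 3.8454/7 = 0.5493 = 54.93%.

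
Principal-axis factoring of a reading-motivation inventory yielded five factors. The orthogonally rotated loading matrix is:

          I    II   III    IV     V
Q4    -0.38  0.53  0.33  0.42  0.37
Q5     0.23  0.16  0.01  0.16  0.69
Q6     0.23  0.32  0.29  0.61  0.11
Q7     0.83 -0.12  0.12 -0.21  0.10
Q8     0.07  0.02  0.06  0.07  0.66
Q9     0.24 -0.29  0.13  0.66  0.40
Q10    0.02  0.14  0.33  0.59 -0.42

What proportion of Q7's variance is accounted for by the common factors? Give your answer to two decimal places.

h² = 0.83² + (-0.12)² + 0.12² + (-0.21)² + 0.10² = 0.6889 + 0.0144 + 0.0144 + 0.0441 + 0.0100 = 0.7718

0.77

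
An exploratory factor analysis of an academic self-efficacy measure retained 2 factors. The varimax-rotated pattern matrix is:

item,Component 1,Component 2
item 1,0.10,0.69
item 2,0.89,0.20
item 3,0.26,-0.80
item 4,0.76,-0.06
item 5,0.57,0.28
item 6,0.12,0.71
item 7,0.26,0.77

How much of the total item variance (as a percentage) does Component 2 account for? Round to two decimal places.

SS loadings for Component 2 = 0.69² + 0.20² + (-0.80)² + (-0.06)² + 0.28² + 0.71² + 0.77² = 2.3351
With 7 standardized items, total variance = 7. Proportion = 2.3351/7 = 0.3336 → 33.36%.

33.36%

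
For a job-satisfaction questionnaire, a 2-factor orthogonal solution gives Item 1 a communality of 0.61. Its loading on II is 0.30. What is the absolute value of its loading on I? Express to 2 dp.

Under orthogonal rotation h² = Σλ², so λ_I² = h² − (0.0900) = 0.61 − 0.0900 = 0.5200.
|λ| = √0.5200 = 0.7211.

0.72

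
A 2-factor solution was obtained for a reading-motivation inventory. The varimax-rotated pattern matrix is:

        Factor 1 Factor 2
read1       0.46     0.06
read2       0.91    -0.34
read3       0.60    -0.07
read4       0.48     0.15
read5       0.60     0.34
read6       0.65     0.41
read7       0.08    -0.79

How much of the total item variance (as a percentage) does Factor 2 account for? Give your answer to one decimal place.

15.1%

SS loadings for Factor 2 = 0.06² + (-0.34)² + (-0.07)² + 0.15² + 0.34² + 0.41² + (-0.79)² = 1.0544
With 7 standardized items, total variance = 7. Proportion = 1.0544/7 = 0.1506 → 15.06%.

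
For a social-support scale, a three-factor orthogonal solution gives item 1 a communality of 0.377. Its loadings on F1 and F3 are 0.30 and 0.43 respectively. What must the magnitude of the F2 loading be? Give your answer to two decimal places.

Under orthogonal rotation h² = Σλ², so λ_F2² = h² − (0.2749) = 0.377 − 0.2749 = 0.1021.
|λ| = √0.1021 = 0.3195.

0.32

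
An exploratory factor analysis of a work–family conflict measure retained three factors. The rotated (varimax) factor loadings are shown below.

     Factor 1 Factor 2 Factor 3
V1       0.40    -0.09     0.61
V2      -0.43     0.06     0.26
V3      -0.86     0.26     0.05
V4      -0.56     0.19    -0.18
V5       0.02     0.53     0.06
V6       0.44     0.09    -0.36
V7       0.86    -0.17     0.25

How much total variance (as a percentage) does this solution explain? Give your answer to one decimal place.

Communalities: 0.5402, 0.2561, 0.8097, 0.3821, 0.2849, 0.3313, 0.8310; Σh² = 3.4353.
Total variance with 7 standardized items is 7, so the solution explains 3.4353/7 = 0.4908 = 49.08%.

49.1%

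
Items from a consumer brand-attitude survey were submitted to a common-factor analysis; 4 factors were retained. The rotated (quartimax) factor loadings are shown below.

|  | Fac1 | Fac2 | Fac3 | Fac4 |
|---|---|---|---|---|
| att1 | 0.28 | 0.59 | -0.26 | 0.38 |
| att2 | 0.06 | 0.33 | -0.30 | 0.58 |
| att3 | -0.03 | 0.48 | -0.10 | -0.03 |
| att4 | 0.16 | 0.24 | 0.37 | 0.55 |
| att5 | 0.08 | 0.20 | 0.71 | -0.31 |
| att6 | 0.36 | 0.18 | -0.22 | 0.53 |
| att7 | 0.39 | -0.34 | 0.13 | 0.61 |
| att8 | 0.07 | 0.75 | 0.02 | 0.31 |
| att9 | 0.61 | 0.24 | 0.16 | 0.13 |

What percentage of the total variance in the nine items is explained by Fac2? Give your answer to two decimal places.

SS loadings for Fac2 = 0.59² + 0.33² + 0.48² + 0.24² + 0.20² + 0.18² + (-0.34)² + 0.75² + 0.24² = 1.5531
With 9 standardized items, total variance = 9. Proportion = 1.5531/9 = 0.1726 → 17.26%.

17.26%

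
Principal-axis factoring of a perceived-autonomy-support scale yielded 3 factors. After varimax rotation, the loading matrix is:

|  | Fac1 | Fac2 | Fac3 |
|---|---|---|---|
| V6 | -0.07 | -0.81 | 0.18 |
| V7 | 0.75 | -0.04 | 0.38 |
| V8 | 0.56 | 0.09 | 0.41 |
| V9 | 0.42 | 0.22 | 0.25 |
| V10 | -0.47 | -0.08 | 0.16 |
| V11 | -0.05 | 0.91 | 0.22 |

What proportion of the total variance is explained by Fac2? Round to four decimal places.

SS loadings for Fac2 = (-0.81)² + (-0.04)² + 0.09² + 0.22² + (-0.08)² + 0.91² = 1.5487
Proportion of variance = 1.5487 / 6 = 0.2581.

0.2581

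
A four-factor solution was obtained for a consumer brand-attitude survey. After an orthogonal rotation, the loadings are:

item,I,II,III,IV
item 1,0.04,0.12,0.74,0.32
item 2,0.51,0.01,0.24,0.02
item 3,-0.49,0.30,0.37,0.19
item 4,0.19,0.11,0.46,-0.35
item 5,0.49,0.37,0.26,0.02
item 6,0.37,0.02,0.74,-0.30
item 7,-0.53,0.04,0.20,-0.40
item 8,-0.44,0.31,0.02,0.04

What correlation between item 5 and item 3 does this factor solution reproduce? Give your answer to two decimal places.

-0.03

r̂ = Σ λ_i·λ_j across factors = (0.49)(-0.49) + (0.37)(0.30) + (0.26)(0.37) + (0.02)(0.19)
  = -0.2401 +0.1110 +0.0962 +0.0038 = -0.0291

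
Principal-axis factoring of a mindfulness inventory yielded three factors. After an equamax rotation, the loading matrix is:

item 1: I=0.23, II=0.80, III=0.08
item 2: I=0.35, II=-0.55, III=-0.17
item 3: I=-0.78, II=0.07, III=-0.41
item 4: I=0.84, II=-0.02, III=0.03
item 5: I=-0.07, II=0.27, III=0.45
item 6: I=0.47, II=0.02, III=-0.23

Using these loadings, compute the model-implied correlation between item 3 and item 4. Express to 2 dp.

-0.67

r̂ = Σ λ_i·λ_j across factors = (-0.78)(0.84) + (0.07)(-0.02) + (-0.41)(0.03)
  = -0.6552 -0.0014 -0.0123 = -0.6689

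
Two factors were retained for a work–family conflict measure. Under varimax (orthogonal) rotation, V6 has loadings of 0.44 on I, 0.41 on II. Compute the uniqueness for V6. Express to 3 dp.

0.638

h² = 0.44² + 0.41² = 0.1936 + 0.1681 = 0.3617
Uniqueness u² = 1 − h² = 1 − 0.3617 = 0.6383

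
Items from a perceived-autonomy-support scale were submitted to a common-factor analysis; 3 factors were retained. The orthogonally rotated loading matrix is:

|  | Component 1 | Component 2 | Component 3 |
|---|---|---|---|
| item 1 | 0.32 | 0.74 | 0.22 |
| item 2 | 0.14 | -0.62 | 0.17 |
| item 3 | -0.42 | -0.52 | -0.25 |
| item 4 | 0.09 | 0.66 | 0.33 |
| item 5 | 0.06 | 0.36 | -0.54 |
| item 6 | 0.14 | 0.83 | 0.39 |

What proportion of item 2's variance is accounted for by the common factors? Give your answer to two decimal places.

0.43

h² = 0.14² + (-0.62)² + 0.17² = 0.0196 + 0.3844 + 0.0289 = 0.4329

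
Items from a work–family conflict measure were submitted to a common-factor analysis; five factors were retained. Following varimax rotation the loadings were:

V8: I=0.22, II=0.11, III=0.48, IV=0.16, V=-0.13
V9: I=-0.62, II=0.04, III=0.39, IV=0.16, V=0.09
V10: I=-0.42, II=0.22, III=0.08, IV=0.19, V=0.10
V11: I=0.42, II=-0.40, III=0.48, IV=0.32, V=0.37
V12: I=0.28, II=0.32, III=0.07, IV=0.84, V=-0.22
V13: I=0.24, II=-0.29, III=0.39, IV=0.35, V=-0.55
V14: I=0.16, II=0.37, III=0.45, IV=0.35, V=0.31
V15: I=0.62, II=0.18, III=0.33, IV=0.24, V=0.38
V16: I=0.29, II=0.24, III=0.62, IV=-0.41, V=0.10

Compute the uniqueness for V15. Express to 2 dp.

0.27

h² = 0.62² + 0.18² + 0.33² + 0.24² + 0.38² = 0.3844 + 0.0324 + 0.1089 + 0.0576 + 0.1444 = 0.7277
Uniqueness u² = 1 − h² = 1 − 0.7277 = 0.2723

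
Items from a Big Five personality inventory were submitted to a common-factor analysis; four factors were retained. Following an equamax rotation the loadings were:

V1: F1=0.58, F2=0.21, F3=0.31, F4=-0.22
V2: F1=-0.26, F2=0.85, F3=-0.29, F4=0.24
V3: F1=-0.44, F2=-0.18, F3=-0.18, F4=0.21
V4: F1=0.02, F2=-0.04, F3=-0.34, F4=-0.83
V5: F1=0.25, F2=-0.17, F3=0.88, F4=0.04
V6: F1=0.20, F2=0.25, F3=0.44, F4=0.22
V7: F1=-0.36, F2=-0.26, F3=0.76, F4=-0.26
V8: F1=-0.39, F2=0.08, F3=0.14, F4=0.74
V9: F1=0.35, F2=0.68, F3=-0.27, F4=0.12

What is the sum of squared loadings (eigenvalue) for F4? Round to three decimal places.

SS loadings for F4 = (-0.22)² + 0.24² + 0.21² + (-0.83)² + 0.04² + 0.22² + (-0.26)² + 0.74² + 0.12² = 0.0484 + 0.0576 + 0.0441 + 0.6889 + 0.0016 + 0.0484 + 0.0676 + 0.5476 + 0.0144 = 1.5186

1.519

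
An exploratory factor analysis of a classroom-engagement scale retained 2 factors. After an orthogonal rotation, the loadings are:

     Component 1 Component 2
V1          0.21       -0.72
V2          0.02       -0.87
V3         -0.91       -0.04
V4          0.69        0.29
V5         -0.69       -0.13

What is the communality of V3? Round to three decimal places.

0.830

h² = (-0.91)² + (-0.04)² = 0.8281 + 0.0016 = 0.8297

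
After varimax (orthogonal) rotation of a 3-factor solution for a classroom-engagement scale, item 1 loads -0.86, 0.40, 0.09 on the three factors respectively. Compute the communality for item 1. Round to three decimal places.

h² = (-0.86)² + 0.40² + 0.09² = 0.7396 + 0.1600 + 0.0081 = 0.9077

0.908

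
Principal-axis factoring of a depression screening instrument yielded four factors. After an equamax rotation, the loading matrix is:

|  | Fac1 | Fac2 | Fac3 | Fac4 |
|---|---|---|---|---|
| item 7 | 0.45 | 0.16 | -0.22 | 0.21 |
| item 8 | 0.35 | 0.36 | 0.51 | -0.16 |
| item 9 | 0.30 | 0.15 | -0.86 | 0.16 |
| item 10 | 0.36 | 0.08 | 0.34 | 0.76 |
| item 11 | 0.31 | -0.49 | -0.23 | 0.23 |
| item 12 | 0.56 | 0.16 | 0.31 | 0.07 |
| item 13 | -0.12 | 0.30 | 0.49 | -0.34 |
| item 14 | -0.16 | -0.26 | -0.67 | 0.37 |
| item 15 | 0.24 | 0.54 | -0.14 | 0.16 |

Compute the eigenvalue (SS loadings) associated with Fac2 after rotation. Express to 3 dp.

0.899

SS loadings for Fac2 = 0.16² + 0.36² + 0.15² + 0.08² + (-0.49)² + 0.16² + 0.30² + (-0.26)² + 0.54² = 0.0256 + 0.1296 + 0.0225 + 0.0064 + 0.2401 + 0.0256 + 0.0900 + 0.0676 + 0.2916 = 0.8990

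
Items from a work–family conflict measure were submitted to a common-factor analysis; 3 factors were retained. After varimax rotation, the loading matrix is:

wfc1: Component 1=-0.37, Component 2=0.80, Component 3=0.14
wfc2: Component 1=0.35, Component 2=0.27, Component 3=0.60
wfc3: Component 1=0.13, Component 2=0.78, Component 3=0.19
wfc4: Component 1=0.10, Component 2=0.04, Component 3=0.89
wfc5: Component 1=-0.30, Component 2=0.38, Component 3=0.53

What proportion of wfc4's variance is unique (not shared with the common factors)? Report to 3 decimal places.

h² = 0.10² + 0.04² + 0.89² = 0.0100 + 0.0016 + 0.7921 = 0.8037
Uniqueness u² = 1 − h² = 1 − 0.8037 = 0.1963

0.196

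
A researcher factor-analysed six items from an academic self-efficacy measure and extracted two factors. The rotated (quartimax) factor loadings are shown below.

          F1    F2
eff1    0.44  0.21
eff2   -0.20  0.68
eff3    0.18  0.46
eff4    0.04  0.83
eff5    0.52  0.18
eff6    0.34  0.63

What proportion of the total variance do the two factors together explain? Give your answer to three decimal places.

SS loadings by factor: 0.6536, 1.8363; total = 2.4899.
Total variance with 6 standardized items is 6, so the solution explains 2.4899/6 = 0.4150.

0.415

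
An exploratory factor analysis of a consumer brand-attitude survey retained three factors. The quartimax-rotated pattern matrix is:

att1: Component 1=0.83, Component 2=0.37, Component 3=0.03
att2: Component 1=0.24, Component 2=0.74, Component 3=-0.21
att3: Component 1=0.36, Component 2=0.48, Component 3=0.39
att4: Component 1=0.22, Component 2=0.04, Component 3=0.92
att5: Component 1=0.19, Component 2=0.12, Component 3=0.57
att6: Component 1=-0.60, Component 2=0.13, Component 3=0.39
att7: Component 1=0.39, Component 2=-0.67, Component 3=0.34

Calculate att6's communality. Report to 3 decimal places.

h² = (-0.60)² + 0.13² + 0.39² = 0.3600 + 0.0169 + 0.1521 = 0.5290

0.529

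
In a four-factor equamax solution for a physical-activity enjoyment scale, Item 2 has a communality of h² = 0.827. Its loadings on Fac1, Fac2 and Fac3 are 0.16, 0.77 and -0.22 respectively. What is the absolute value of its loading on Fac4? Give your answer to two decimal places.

0.40

Under orthogonal rotation h² = Σλ², so λ_Fac4² = h² − (0.6669) = 0.827 − 0.6669 = 0.1601.
|λ| = √0.1601 = 0.4001.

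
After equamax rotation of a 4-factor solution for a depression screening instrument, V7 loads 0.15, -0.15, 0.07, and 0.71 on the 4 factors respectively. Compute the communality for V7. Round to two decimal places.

h² = 0.15² + (-0.15)² + 0.07² + 0.71² = 0.0225 + 0.0225 + 0.0049 + 0.5041 = 0.5540

0.55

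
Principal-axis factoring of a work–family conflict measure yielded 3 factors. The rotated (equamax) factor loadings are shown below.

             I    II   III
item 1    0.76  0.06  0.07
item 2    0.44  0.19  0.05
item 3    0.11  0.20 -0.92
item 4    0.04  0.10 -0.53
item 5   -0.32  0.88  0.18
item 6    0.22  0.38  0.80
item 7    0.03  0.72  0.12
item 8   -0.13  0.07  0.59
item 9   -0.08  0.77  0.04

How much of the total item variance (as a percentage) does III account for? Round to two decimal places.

24.12%

SS loadings for III = 0.07² + 0.05² + (-0.92)² + (-0.53)² + 0.18² + 0.80² + 0.12² + 0.59² + 0.04² = 2.1712
With 9 standardized items, total variance = 9. Proportion = 2.1712/9 = 0.2412 → 24.12%.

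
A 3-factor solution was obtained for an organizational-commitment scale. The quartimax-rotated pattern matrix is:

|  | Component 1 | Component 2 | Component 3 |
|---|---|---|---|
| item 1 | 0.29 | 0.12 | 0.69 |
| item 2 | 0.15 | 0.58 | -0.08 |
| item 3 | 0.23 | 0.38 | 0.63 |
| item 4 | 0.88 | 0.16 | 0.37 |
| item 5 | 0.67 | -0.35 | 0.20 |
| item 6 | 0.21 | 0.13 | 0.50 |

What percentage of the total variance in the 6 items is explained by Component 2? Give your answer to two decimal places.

SS loadings for Component 2 = 0.12² + 0.58² + 0.38² + 0.16² + (-0.35)² + 0.13² = 0.6602
With 6 standardized items, total variance = 6. Proportion = 0.6602/6 = 0.1100 → 11.00%.

11.00%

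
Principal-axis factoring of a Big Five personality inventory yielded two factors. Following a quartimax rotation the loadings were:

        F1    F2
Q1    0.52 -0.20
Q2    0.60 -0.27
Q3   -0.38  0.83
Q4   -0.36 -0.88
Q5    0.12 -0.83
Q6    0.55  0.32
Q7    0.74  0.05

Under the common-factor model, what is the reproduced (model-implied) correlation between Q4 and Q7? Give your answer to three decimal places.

r̂ = Σ λ_i·λ_j across factors = (-0.36)(0.74) + (-0.88)(0.05)
  = -0.2664 -0.0440 = -0.3104

-0.310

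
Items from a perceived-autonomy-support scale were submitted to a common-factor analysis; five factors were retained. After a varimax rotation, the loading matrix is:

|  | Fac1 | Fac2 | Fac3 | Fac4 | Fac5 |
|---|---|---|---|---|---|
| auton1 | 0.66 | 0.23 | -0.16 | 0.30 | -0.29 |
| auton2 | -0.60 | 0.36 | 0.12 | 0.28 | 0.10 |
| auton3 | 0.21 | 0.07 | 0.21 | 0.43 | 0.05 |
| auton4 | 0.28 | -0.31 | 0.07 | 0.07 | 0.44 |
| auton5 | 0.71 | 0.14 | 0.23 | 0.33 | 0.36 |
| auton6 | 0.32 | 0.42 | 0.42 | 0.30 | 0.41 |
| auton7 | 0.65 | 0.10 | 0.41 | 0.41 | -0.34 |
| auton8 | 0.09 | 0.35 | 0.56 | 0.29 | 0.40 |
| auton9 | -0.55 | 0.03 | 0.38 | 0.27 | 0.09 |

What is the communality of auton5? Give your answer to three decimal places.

0.815

h² = 0.71² + 0.14² + 0.23² + 0.33² + 0.36² = 0.5041 + 0.0196 + 0.0529 + 0.1089 + 0.1296 = 0.8151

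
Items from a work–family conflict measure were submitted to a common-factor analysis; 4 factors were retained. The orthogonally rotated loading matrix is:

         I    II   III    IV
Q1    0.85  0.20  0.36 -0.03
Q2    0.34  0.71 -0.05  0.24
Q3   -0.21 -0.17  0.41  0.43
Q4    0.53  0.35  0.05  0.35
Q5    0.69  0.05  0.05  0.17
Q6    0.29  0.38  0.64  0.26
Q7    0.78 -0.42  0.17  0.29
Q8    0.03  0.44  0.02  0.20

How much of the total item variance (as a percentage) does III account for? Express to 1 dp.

SS loadings for III = 0.36² + (-0.05)² + 0.41² + 0.05² + 0.05² + 0.64² + 0.17² + 0.02² = 0.7441
With 8 standardized items, total variance = 8. Proportion = 0.7441/8 = 0.0930 → 9.30%.

9.3%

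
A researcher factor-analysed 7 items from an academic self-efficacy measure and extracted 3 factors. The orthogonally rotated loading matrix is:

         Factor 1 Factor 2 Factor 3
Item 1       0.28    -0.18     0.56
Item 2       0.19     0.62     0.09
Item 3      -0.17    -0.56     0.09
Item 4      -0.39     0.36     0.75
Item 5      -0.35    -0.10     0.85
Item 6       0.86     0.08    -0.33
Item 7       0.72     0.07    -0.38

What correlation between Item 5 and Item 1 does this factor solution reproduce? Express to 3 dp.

0.396

r̂ = Σ λ_i·λ_j across factors = (-0.35)(0.28) + (-0.10)(-0.18) + (0.85)(0.56)
  = -0.0980 +0.0180 +0.4760 = 0.3960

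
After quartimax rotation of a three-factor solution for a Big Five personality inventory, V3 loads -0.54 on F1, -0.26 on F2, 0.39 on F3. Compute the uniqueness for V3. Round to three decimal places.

h² = (-0.54)² + (-0.26)² + 0.39² = 0.2916 + 0.0676 + 0.1521 = 0.5113
Uniqueness u² = 1 − h² = 1 − 0.5113 = 0.4887

0.489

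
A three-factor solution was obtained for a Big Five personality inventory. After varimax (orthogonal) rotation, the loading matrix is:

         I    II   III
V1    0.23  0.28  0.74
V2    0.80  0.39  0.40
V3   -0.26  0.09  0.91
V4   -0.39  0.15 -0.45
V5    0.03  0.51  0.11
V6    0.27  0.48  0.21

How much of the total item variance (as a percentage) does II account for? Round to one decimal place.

SS loadings for II = 0.28² + 0.39² + 0.09² + 0.15² + 0.51² + 0.48² = 0.7516
With 6 standardized items, total variance = 6. Proportion = 0.7516/6 = 0.1253 → 12.53%.

12.5%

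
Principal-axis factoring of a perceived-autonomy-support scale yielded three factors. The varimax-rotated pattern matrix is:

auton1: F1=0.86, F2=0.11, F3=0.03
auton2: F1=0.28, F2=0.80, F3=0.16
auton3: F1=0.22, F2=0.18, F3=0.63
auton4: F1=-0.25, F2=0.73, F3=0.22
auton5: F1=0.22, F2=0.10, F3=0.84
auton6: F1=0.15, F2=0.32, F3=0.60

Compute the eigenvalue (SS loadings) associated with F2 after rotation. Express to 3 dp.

SS loadings for F2 = 0.11² + 0.80² + 0.18² + 0.73² + 0.10² + 0.32² = 0.0121 + 0.6400 + 0.0324 + 0.5329 + 0.0100 + 0.1024 = 1.3298

1.330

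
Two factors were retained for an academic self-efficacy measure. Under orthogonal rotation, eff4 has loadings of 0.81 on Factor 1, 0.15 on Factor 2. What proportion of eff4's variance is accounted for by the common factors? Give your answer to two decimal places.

h² = 0.81² + 0.15² = 0.6561 + 0.0225 = 0.6786

0.68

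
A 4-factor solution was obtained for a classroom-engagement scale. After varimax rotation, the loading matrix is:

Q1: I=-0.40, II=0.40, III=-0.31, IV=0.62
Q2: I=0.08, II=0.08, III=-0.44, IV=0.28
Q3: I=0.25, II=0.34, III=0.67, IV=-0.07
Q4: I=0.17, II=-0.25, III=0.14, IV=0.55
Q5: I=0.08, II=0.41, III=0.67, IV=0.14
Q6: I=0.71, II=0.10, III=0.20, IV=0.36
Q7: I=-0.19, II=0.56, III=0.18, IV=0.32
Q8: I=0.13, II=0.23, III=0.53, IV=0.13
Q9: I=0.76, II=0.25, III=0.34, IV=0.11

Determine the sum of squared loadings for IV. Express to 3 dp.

SS loadings for IV = 0.62² + 0.28² + (-0.07)² + 0.55² + 0.14² + 0.36² + 0.32² + 0.13² + 0.11² = 0.3844 + 0.0784 + 0.0049 + 0.3025 + 0.0196 + 0.1296 + 0.1024 + 0.0169 + 0.0121 = 1.0508

1.051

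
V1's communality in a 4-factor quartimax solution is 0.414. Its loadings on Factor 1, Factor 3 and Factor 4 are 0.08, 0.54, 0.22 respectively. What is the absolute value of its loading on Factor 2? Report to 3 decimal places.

Under orthogonal rotation h² = Σλ², so λ_Factor 2² = h² − (0.3464) = 0.414 − 0.3464 = 0.0676.
|λ| = √0.0676 = 0.2600.

0.260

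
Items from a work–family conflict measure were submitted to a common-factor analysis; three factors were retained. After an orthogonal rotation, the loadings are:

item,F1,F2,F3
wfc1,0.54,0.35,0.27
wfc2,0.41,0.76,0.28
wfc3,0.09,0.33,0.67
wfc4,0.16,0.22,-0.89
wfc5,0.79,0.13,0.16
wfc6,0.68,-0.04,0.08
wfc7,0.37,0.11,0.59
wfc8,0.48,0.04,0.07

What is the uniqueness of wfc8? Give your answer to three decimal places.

0.763

h² = 0.48² + 0.04² + 0.07² = 0.2304 + 0.0016 + 0.0049 = 0.2369
Uniqueness u² = 1 − h² = 1 − 0.2369 = 0.7631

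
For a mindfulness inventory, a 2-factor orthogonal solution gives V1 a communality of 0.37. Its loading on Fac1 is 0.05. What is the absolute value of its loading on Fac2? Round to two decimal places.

0.61

Under orthogonal rotation h² = Σλ², so λ_Fac2² = h² − (0.0025) = 0.37 − 0.0025 = 0.3675.
|λ| = √0.3675 = 0.6062.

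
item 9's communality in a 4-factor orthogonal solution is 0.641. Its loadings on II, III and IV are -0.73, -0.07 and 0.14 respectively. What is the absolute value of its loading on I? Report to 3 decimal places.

Under orthogonal rotation h² = Σλ², so λ_I² = h² − (0.5574) = 0.641 − 0.5574 = 0.0836.
|λ| = √0.0836 = 0.2891.

0.289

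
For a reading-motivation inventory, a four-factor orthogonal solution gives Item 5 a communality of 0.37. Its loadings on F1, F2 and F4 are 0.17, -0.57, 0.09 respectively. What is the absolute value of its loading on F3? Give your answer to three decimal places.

Under orthogonal rotation h² = Σλ², so λ_F3² = h² − (0.3619) = 0.37 − 0.3619 = 0.0081.
|λ| = √0.0081 = 0.0900.

0.090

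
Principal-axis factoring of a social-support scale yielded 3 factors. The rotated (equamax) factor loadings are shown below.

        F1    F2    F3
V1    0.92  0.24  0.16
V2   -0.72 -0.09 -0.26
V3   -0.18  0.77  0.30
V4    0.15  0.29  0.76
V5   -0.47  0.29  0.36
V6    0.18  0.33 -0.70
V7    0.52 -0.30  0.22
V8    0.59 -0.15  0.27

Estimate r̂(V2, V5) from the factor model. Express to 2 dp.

0.22

r̂ = Σ λ_i·λ_j across factors = (-0.72)(-0.47) + (-0.09)(0.29) + (-0.26)(0.36)
  = +0.3384 -0.0261 -0.0936 = 0.2187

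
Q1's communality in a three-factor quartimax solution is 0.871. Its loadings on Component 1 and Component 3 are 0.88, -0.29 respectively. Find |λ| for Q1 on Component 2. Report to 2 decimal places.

0.11

Under orthogonal rotation h² = Σλ², so λ_Component 2² = h² − (0.8585) = 0.871 − 0.8585 = 0.0125.
|λ| = √0.0125 = 0.1118.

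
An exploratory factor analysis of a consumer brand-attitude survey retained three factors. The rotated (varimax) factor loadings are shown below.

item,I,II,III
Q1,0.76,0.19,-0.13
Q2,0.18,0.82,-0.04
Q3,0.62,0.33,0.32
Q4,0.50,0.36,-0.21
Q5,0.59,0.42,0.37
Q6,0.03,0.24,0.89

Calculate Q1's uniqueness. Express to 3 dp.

0.369

h² = 0.76² + 0.19² + (-0.13)² = 0.5776 + 0.0361 + 0.0169 = 0.6306
Uniqueness u² = 1 − h² = 1 − 0.6306 = 0.3694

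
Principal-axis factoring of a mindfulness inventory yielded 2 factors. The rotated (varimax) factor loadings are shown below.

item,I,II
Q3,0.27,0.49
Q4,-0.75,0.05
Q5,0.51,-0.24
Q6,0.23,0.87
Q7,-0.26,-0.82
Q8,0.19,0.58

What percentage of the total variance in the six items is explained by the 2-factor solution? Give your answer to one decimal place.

Communalities: 0.3130, 0.5650, 0.3177, 0.8098, 0.7400, 0.3725; Σh² = 3.1180.
Total variance with 6 standardized items is 6, so the solution explains 3.1180/6 = 0.5197 = 51.97%.

52.0%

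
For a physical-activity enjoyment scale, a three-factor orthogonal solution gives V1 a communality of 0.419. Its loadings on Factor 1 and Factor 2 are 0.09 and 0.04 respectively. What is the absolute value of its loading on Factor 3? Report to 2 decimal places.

0.64

Under orthogonal rotation h² = Σλ², so λ_Factor 3² = h² − (0.0097) = 0.419 − 0.0097 = 0.4093.
|λ| = √0.4093 = 0.6398.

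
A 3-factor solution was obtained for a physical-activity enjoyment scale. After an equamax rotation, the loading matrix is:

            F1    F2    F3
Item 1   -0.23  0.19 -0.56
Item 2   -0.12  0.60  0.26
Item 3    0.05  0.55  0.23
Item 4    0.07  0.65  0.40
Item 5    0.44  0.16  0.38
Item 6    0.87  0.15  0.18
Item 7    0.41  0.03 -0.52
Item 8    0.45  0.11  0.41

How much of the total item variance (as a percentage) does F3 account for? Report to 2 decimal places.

15.12%

SS loadings for F3 = (-0.56)² + 0.26² + 0.23² + 0.40² + 0.38² + 0.18² + (-0.52)² + 0.41² = 1.2094
With 8 standardized items, total variance = 8. Proportion = 1.2094/8 = 0.1512 → 15.12%.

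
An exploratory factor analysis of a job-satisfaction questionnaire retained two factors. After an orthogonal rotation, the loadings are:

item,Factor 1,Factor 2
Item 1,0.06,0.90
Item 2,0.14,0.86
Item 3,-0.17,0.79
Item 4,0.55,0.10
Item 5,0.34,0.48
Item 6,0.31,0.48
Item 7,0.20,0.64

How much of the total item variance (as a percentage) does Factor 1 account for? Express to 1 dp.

SS loadings for Factor 1 = 0.06² + 0.14² + (-0.17)² + 0.55² + 0.34² + 0.31² + 0.20² = 0.6063
With 7 standardized items, total variance = 7. Proportion = 0.6063/7 = 0.0866 → 8.66%.

8.7%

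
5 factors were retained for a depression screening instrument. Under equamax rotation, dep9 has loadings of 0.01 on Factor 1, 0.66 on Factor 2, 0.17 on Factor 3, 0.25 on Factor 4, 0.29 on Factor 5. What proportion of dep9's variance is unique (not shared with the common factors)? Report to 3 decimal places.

h² = 0.01² + 0.66² + 0.17² + 0.25² + 0.29² = 0.0001 + 0.4356 + 0.0289 + 0.0625 + 0.0841 = 0.6112
Uniqueness u² = 1 − h² = 1 − 0.6112 = 0.3888

0.389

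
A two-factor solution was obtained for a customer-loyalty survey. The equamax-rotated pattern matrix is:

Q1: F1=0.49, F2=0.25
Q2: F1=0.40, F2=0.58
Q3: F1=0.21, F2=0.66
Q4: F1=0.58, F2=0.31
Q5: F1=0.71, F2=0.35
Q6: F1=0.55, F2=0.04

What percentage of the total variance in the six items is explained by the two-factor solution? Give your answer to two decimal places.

Communalities: 0.3026, 0.4964, 0.4797, 0.4325, 0.6266, 0.3041; Σh² = 2.6419.
Total variance with 6 standardized items is 6, so the solution explains 2.6419/6 = 0.4403 = 44.03%.

44.03%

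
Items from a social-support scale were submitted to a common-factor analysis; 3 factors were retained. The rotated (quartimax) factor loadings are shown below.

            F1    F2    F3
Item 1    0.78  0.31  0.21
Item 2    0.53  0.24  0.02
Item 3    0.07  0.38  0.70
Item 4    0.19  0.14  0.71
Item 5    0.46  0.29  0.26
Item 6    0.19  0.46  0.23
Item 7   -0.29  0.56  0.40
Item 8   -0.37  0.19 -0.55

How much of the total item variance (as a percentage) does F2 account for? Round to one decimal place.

SS loadings for F2 = 0.31² + 0.24² + 0.38² + 0.14² + 0.29² + 0.46² + 0.56² + 0.19² = 0.9631
With 8 standardized items, total variance = 8. Proportion = 0.9631/8 = 0.1204 → 12.04%.

12.0%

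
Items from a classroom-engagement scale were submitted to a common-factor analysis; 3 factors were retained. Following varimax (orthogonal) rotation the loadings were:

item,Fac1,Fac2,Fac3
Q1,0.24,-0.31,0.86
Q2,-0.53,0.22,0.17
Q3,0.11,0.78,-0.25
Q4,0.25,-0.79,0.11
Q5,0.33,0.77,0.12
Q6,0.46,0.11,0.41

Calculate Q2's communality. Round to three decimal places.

0.358

h² = (-0.53)² + 0.22² + 0.17² = 0.2809 + 0.0484 + 0.0289 = 0.3582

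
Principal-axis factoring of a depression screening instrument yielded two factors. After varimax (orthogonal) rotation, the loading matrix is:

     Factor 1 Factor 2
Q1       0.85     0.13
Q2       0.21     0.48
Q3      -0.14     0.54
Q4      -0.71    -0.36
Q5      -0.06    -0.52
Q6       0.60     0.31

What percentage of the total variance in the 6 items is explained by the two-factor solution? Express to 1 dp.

Communalities: 0.7394, 0.2745, 0.3112, 0.6337, 0.2740, 0.4561; Σh² = 2.6889.
Total variance with 6 standardized items is 6, so the solution explains 2.6889/6 = 0.4481 = 44.81%.

44.8%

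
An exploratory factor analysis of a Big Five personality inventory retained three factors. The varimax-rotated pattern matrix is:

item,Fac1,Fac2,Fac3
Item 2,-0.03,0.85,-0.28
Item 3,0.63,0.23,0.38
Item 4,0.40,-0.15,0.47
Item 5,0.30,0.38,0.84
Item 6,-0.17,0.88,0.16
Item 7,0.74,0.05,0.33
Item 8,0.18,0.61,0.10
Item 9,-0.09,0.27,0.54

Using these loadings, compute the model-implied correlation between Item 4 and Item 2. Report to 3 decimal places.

-0.271

r̂ = Σ λ_i·λ_j across factors = (0.40)(-0.03) + (-0.15)(0.85) + (0.47)(-0.28)
  = -0.0120 -0.1275 -0.1316 = -0.2711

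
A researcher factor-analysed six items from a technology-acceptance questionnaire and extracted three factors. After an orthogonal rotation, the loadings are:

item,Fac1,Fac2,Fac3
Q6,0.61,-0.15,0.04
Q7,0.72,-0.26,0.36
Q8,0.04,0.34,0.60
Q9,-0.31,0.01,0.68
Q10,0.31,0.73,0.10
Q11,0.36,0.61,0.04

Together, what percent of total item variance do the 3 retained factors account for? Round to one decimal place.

SS loadings by factor: 1.2139, 1.1108, 0.9652; total = 3.2899.
Total variance with 6 standardized items is 6, so the solution explains 3.2899/6 = 0.5483 = 54.83%.

54.8%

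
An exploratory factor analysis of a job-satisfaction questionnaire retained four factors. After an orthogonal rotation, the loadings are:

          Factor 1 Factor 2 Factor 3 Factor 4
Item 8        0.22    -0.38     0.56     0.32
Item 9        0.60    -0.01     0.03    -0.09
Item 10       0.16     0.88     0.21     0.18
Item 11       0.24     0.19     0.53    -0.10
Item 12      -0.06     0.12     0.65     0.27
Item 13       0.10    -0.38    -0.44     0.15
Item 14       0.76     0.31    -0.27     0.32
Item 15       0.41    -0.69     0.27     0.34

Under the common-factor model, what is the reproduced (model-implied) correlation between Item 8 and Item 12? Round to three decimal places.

r̂ = Σ λ_i·λ_j across factors = (0.22)(-0.06) + (-0.38)(0.12) + (0.56)(0.65) + (0.32)(0.27)
  = -0.0132 -0.0456 +0.3640 +0.0864 = 0.3916

0.392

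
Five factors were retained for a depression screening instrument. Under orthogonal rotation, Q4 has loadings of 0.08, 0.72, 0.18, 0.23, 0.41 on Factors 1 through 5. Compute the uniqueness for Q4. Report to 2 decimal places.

0.22

h² = 0.08² + 0.72² + 0.18² + 0.23² + 0.41² = 0.0064 + 0.5184 + 0.0324 + 0.0529 + 0.1681 = 0.7782
Uniqueness u² = 1 − h² = 1 − 0.7782 = 0.2218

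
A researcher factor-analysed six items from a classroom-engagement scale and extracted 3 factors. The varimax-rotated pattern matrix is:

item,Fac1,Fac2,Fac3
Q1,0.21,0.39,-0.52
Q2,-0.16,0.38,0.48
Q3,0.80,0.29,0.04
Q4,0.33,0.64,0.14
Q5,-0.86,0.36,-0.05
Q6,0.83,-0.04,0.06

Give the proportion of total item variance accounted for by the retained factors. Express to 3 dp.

0.616

SS loadings by factor: 2.2471, 0.9214, 0.5281; total = 3.6966.
Total variance with 6 standardized items is 6, so the solution explains 3.6966/6 = 0.6161.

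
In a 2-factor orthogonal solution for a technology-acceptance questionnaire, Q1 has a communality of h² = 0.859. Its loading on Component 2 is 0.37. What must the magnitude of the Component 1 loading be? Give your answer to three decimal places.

Under orthogonal rotation h² = Σλ², so λ_Component 1² = h² − (0.1369) = 0.859 − 0.1369 = 0.7221.
|λ| = √0.7221 = 0.8498.

0.850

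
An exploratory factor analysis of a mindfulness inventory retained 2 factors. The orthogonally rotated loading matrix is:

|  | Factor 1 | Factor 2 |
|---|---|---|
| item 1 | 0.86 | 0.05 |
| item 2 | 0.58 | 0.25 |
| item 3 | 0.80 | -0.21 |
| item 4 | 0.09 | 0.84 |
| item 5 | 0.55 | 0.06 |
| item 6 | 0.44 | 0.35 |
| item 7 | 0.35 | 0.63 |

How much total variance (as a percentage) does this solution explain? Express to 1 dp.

52.6%

SS loadings by factor: 2.3427, 1.3377; total = 3.6804.
Total variance with 7 standardized items is 7, so the solution explains 3.6804/7 = 0.5258 = 52.58%.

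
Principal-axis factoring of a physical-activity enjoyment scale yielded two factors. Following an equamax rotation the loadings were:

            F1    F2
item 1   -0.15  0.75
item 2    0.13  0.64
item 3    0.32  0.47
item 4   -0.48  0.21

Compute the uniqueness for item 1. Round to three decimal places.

0.415

h² = (-0.15)² + 0.75² = 0.0225 + 0.5625 = 0.5850
Uniqueness u² = 1 − h² = 1 − 0.5850 = 0.4150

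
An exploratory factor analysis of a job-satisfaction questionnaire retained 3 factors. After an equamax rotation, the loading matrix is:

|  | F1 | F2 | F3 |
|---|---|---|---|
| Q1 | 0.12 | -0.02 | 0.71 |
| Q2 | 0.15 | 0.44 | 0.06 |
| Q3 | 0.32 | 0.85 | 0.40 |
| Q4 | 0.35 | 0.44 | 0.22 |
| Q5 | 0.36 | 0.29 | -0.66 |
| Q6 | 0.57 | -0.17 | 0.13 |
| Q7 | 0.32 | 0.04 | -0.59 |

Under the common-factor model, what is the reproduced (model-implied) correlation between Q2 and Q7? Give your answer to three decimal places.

0.030

r̂ = Σ λ_i·λ_j across factors = (0.15)(0.32) + (0.44)(0.04) + (0.06)(-0.59)
  = +0.0480 +0.0176 -0.0354 = 0.0302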